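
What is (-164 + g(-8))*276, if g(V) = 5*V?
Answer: -56304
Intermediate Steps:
(-164 + g(-8))*276 = (-164 + 5*(-8))*276 = (-164 - 40)*276 = -204*276 = -56304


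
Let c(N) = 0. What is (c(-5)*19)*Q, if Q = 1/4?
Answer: 0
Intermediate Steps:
Q = 1/4 ≈ 0.25000
(c(-5)*19)*Q = (0*19)*(1/4) = 0*(1/4) = 0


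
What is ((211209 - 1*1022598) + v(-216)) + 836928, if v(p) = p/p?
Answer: 25540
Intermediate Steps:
v(p) = 1
((211209 - 1*1022598) + v(-216)) + 836928 = ((211209 - 1*1022598) + 1) + 836928 = ((211209 - 1022598) + 1) + 836928 = (-811389 + 1) + 836928 = -811388 + 836928 = 25540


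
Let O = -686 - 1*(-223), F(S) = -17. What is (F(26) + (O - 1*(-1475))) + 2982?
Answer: 3977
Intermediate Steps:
O = -463 (O = -686 + 223 = -463)
(F(26) + (O - 1*(-1475))) + 2982 = (-17 + (-463 - 1*(-1475))) + 2982 = (-17 + (-463 + 1475)) + 2982 = (-17 + 1012) + 2982 = 995 + 2982 = 3977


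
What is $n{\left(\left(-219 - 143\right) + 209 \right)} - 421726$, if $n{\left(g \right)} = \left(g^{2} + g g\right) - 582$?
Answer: $-375490$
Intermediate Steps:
$n{\left(g \right)} = -582 + 2 g^{2}$ ($n{\left(g \right)} = \left(g^{2} + g^{2}\right) - 582 = 2 g^{2} - 582 = -582 + 2 g^{2}$)
$n{\left(\left(-219 - 143\right) + 209 \right)} - 421726 = \left(-582 + 2 \left(\left(-219 - 143\right) + 209\right)^{2}\right) - 421726 = \left(-582 + 2 \left(-362 + 209\right)^{2}\right) - 421726 = \left(-582 + 2 \left(-153\right)^{2}\right) - 421726 = \left(-582 + 2 \cdot 23409\right) - 421726 = \left(-582 + 46818\right) - 421726 = 46236 - 421726 = -375490$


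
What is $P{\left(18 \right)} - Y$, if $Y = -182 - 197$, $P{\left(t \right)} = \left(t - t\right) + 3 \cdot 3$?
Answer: $388$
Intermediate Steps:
$P{\left(t \right)} = 9$ ($P{\left(t \right)} = 0 + 9 = 9$)
$Y = -379$
$P{\left(18 \right)} - Y = 9 - -379 = 9 + 379 = 388$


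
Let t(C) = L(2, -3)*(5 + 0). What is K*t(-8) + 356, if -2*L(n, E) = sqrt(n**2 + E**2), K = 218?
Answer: 356 - 545*sqrt(13) ≈ -1609.0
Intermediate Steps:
L(n, E) = -sqrt(E**2 + n**2)/2 (L(n, E) = -sqrt(n**2 + E**2)/2 = -sqrt(E**2 + n**2)/2)
t(C) = -5*sqrt(13)/2 (t(C) = (-sqrt((-3)**2 + 2**2)/2)*(5 + 0) = -sqrt(9 + 4)/2*5 = -sqrt(13)/2*5 = -5*sqrt(13)/2)
K*t(-8) + 356 = 218*(-5*sqrt(13)/2) + 356 = -545*sqrt(13) + 356 = 356 - 545*sqrt(13)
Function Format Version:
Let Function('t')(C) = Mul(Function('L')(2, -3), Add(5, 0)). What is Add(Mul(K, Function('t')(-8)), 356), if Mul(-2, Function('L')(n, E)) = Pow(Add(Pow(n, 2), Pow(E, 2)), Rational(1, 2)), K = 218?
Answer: Add(356, Mul(-545, Pow(13, Rational(1, 2)))) ≈ -1609.0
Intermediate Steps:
Function('L')(n, E) = Mul(Rational(-1, 2), Pow(Add(Pow(E, 2), Pow(n, 2)), Rational(1, 2))) (Function('L')(n, E) = Mul(Rational(-1, 2), Pow(Add(Pow(n, 2), Pow(E, 2)), Rational(1, 2))) = Mul(Rational(-1, 2), Pow(Add(Pow(E, 2), Pow(n, 2)), Rational(1, 2))))
Function('t')(C) = Mul(Rational(-5, 2), Pow(13, Rational(1, 2))) (Function('t')(C) = Mul(Mul(Rational(-1, 2), Pow(Add(Pow(-3, 2), Pow(2, 2)), Rational(1, 2))), Add(5, 0)) = Mul(Mul(Rational(-1, 2), Pow(Add(9, 4), Rational(1, 2))), 5) = Mul(Mul(Rational(-1, 2), Pow(13, Rational(1, 2))), 5) = Mul(Rational(-5, 2), Pow(13, Rational(1, 2))))
Add(Mul(K, Function('t')(-8)), 356) = Add(Mul(218, Mul(Rational(-5, 2), Pow(13, Rational(1, 2)))), 356) = Add(Mul(-545, Pow(13, Rational(1, 2))), 356) = Add(356, Mul(-545, Pow(13, Rational(1, 2))))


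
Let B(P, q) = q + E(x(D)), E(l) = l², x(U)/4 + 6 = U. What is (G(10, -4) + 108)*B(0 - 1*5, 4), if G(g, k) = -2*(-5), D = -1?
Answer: 92984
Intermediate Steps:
x(U) = -24 + 4*U
G(g, k) = 10
B(P, q) = 784 + q (B(P, q) = q + (-24 + 4*(-1))² = q + (-24 - 4)² = q + (-28)² = q + 784 = 784 + q)
(G(10, -4) + 108)*B(0 - 1*5, 4) = (10 + 108)*(784 + 4) = 118*788 = 92984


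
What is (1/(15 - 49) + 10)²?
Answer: 114921/1156 ≈ 99.413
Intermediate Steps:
(1/(15 - 49) + 10)² = (1/(-34) + 10)² = (-1/34 + 10)² = (339/34)² = 114921/1156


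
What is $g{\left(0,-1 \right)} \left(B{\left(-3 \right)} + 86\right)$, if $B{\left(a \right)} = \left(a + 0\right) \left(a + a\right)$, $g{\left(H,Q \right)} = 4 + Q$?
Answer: $312$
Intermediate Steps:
$B{\left(a \right)} = 2 a^{2}$ ($B{\left(a \right)} = a 2 a = 2 a^{2}$)
$g{\left(0,-1 \right)} \left(B{\left(-3 \right)} + 86\right) = \left(4 - 1\right) \left(2 \left(-3\right)^{2} + 86\right) = 3 \left(2 \cdot 9 + 86\right) = 3 \left(18 + 86\right) = 3 \cdot 104 = 312$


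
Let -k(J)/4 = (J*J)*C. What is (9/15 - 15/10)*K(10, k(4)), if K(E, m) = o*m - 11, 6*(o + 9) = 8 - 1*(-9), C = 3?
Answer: -10557/10 ≈ -1055.7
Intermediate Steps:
o = -37/6 (o = -9 + (8 - 1*(-9))/6 = -9 + (8 + 9)/6 = -9 + (1/6)*17 = -9 + 17/6 = -37/6 ≈ -6.1667)
k(J) = -12*J**2 (k(J) = -4*J*J*3 = -4*J**2*3 = -12*J**2)
K(E, m) = -11 - 37*m/6 (K(E, m) = -37*m/6 - 11 = -11 - 37*m/6)
(9/15 - 15/10)*K(10, k(4)) = (9/15 - 15/10)*(-11 - (-74)*4**2) = (9*(1/15) - 15*1/10)*(-11 - (-74)*16) = (3/5 - 3/2)*(-11 - 37/6*(-192)) = -9*(-11 + 1184)/10 = -9/10*1173 = -10557/10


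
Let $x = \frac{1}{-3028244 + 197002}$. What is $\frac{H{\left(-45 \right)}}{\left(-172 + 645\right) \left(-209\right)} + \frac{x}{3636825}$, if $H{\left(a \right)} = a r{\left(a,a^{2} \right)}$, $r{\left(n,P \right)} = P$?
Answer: $\frac{938289674945882393}{1017904004347159050} \approx 0.92179$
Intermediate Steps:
$H{\left(a \right)} = a^{3}$ ($H{\left(a \right)} = a a^{2} = a^{3}$)
$x = - \frac{1}{2831242}$ ($x = \frac{1}{-2831242} = - \frac{1}{2831242} \approx -3.532 \cdot 10^{-7}$)
$\frac{H{\left(-45 \right)}}{\left(-172 + 645\right) \left(-209\right)} + \frac{x}{3636825} = \frac{\left(-45\right)^{3}}{\left(-172 + 645\right) \left(-209\right)} - \frac{1}{2831242 \cdot 3636825} = - \frac{91125}{473 \left(-209\right)} - \frac{1}{10296731686650} = - \frac{91125}{-98857} - \frac{1}{10296731686650} = \left(-91125\right) \left(- \frac{1}{98857}\right) - \frac{1}{10296731686650} = \frac{91125}{98857} - \frac{1}{10296731686650} = \frac{938289674945882393}{1017904004347159050}$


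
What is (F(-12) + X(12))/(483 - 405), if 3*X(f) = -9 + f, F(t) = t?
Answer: -11/78 ≈ -0.14103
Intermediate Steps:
X(f) = -3 + f/3 (X(f) = (-9 + f)/3 = -3 + f/3)
(F(-12) + X(12))/(483 - 405) = (-12 + (-3 + (1/3)*12))/(483 - 405) = (-12 + (-3 + 4))/78 = (-12 + 1)*(1/78) = -11*1/78 = -11/78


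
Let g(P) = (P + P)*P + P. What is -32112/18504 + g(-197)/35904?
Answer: 1294671/3075776 ≈ 0.42093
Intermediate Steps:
g(P) = P + 2*P² (g(P) = (2*P)*P + P = 2*P² + P = P + 2*P²)
-32112/18504 + g(-197)/35904 = -32112/18504 - 197*(1 + 2*(-197))/35904 = -32112*1/18504 - 197*(1 - 394)*(1/35904) = -446/257 - 197*(-393)*(1/35904) = -446/257 + 77421*(1/35904) = -446/257 + 25807/11968 = 1294671/3075776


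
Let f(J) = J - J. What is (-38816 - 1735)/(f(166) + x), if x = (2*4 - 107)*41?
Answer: 13517/1353 ≈ 9.9904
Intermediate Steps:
f(J) = 0
x = -4059 (x = (8 - 107)*41 = -99*41 = -4059)
(-38816 - 1735)/(f(166) + x) = (-38816 - 1735)/(0 - 4059) = -40551/(-4059) = -40551*(-1/4059) = 13517/1353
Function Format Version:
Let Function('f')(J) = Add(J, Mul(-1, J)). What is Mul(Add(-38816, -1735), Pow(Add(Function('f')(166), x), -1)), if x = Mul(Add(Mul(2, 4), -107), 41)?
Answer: Rational(13517, 1353) ≈ 9.9904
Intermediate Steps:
Function('f')(J) = 0
x = -4059 (x = Mul(Add(8, -107), 41) = Mul(-99, 41) = -4059)
Mul(Add(-38816, -1735), Pow(Add(Function('f')(166), x), -1)) = Mul(Add(-38816, -1735), Pow(Add(0, -4059), -1)) = Mul(-40551, Pow(-4059, -1)) = Mul(-40551, Rational(-1, 4059)) = Rational(13517, 1353)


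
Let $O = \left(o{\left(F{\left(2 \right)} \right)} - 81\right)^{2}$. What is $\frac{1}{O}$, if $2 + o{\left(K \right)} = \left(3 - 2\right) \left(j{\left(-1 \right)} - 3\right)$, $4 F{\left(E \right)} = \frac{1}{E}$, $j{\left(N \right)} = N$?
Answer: $\frac{1}{7569} \approx 0.00013212$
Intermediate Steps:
$F{\left(E \right)} = \frac{1}{4 E}$
$o{\left(K \right)} = -6$ ($o{\left(K \right)} = -2 + \left(3 - 2\right) \left(-1 - 3\right) = -2 + 1 \left(-4\right) = -2 - 4 = -6$)
$O = 7569$ ($O = \left(-6 - 81\right)^{2} = \left(-87\right)^{2} = 7569$)
$\frac{1}{O} = \frac{1}{7569}$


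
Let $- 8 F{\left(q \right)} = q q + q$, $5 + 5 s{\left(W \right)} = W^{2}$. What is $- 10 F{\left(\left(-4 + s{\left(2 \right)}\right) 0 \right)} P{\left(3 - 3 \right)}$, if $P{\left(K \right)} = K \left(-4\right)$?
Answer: $0$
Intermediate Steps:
$s{\left(W \right)} = -1 + \frac{W^{2}}{5}$
$P{\left(K \right)} = - 4 K$
$F{\left(q \right)} = - \frac{q}{8} - \frac{q^{2}}{8}$ ($F{\left(q \right)} = - \frac{q q + q}{8} = - \frac{q^{2} + q}{8} = - \frac{q + q^{2}}{8} = - \frac{q}{8} - \frac{q^{2}}{8}$)
$- 10 F{\left(\left(-4 + s{\left(2 \right)}\right) 0 \right)} P{\left(3 - 3 \right)} = - 10 \left(- \frac{\left(-4 - \left(1 - \frac{2^{2}}{5}\right)\right) 0 \left(1 + \left(-4 - \left(1 - \frac{2^{2}}{5}\right)\right) 0\right)}{8}\right) \left(- 4 \left(3 - 3\right)\right) = - 10 \left(- \frac{\left(-4 + \left(-1 + \frac{1}{5} \cdot 4\right)\right) 0 \left(1 + \left(-4 + \left(-1 + \frac{1}{5} \cdot 4\right)\right) 0\right)}{8}\right) \left(- 4 \left(3 - 3\right)\right) = - 10 \left(- \frac{\left(-4 + \left(-1 + \frac{4}{5}\right)\right) 0 \left(1 + \left(-4 + \left(-1 + \frac{4}{5}\right)\right) 0\right)}{8}\right) \left(\left(-4\right) 0\right) = - 10 \left(- \frac{\left(-4 - \frac{1}{5}\right) 0 \left(1 + \left(-4 - \frac{1}{5}\right) 0\right)}{8}\right) 0 = - 10 \left(- \frac{\left(- \frac{21}{5}\right) 0 \left(1 - 0\right)}{8}\right) 0 = - 10 \left(\left(- \frac{1}{8}\right) 0 \left(1 + 0\right)\right) 0 = - 10 \left(\left(- \frac{1}{8}\right) 0 \cdot 1\right) 0 = \left(-10\right) 0 \cdot 0 = 0 \cdot 0 = 0$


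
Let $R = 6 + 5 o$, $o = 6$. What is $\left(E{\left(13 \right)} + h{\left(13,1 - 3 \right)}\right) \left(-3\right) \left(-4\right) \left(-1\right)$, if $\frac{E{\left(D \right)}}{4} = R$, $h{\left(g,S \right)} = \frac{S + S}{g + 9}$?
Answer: $- \frac{18984}{11} \approx -1725.8$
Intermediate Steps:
$h{\left(g,S \right)} = \frac{2 S}{9 + g}$
$R = 36$ ($R = 6 + 5 \cdot 6 = 6 + 30 = 36$)
$E{\left(D \right)} = 144$ ($E{\left(D \right)} = 4 \cdot 36 = 144$)
$\left(E{\left(13 \right)} + h{\left(13,1 - 3 \right)}\right) \left(-3\right) \left(-4\right) \left(-1\right) = \left(144 + \frac{2 \left(1 - 3\right)}{9 + 13}\right) \left(-3\right) \left(-4\right) \left(-1\right) = \left(144 + \frac{2 \left(1 - 3\right)}{22}\right) 12 \left(-1\right) = \left(144 + 2 \left(-2\right) \frac{1}{22}\right) \left(-12\right) = \left(144 - \frac{2}{11}\right) \left(-12\right) = \frac{1582}{11} \left(-12\right) = - \frac{18984}{11}$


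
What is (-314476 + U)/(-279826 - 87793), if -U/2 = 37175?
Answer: 388826/367619 ≈ 1.0577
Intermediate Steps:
U = -74350 (U = -2*37175 = -74350)
(-314476 + U)/(-279826 - 87793) = (-314476 - 74350)/(-279826 - 87793) = -388826/(-367619) = -388826*(-1/367619) = 388826/367619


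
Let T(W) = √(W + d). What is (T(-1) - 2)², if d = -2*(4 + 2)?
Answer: (2 - I*√13)² ≈ -9.0 - 14.422*I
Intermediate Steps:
d = -12 (d = -2*6 = -12)
T(W) = √(-12 + W) (T(W) = √(W - 12) = √(-12 + W))
(T(-1) - 2)² = (√(-12 - 1) - 2)² = (√(-13) - 2)² = (I*√13 - 2)² = (-2 + I*√13)²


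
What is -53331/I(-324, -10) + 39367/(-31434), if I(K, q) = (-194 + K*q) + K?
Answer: -445890907/21390837 ≈ -20.845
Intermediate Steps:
I(K, q) = -194 + K + K*q
-53331/I(-324, -10) + 39367/(-31434) = -53331/(-194 - 324 - 324*(-10)) + 39367/(-31434) = -53331/(-194 - 324 + 3240) + 39367*(-1/31434) = -53331/2722 - 39367/31434 = -445890907/21390837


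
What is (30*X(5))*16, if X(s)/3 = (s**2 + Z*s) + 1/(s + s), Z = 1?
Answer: 43344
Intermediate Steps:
X(s) = 3*s + 3*s**2 + 3/(2*s) (X(s) = 3*((s**2 + 1*s) + 1/(s + s)) = 3*((s**2 + s) + 1/(2*s)) = 3*((s + s**2) + 1/(2*s)) = 3*(s + s**2 + 1/(2*s)) = 3*s + 3*s**2 + 3/(2*s))
(30*X(5))*16 = (30*((3/2)*(1 + 2*5**2*(1 + 5))/5))*16 = (30*((3/2)*(1/5)*(1 + 2*25*6)))*16 = (30*((3/2)*(1/5)*(1 + 300)))*16 = (30*((3/2)*(1/5)*301))*16 = (30*(903/10))*16 = 2709*16 = 43344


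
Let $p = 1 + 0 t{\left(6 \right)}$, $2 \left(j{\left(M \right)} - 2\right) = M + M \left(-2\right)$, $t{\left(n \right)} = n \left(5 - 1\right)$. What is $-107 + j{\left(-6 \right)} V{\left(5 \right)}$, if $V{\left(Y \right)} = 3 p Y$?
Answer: $-32$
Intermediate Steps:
$t{\left(n \right)} = 4 n$ ($t{\left(n \right)} = n 4 = 4 n$)
$j{\left(M \right)} = 2 - \frac{M}{2}$ ($j{\left(M \right)} = 2 + \frac{M + M \left(-2\right)}{2} = 2 + \frac{M - 2 M}{2} = 2 + \frac{\left(-1\right) M}{2} = 2 - \frac{M}{2}$)
$p = 1$ ($p = 1 + 0 \cdot 4 \cdot 6 = 1 + 0 \cdot 24 = 1 + 0 = 1$)
$V{\left(Y \right)} = 3 Y$ ($V{\left(Y \right)} = 3 \cdot 1 Y = 3 Y$)
$-107 + j{\left(-6 \right)} V{\left(5 \right)} = -107 + \left(2 - -3\right) 3 \cdot 5 = -107 + \left(2 + 3\right) 15 = -107 + 5 \cdot 15 = -107 + 75 = -32$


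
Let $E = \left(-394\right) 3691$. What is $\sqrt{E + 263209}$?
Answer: $i \sqrt{1191045} \approx 1091.3 i$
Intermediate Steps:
$E = -1454254$
$\sqrt{E + 263209} = \sqrt{-1454254 + 263209} = \sqrt{-1191045} = i \sqrt{1191045}$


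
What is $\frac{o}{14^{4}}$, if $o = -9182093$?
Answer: $- \frac{9182093}{38416} \approx -239.02$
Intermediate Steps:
$\frac{o}{14^{4}} = - \frac{9182093}{14^{4}} = - \frac{9182093}{38416}$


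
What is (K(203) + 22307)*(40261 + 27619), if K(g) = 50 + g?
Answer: 1531372800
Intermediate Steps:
(K(203) + 22307)*(40261 + 27619) = ((50 + 203) + 22307)*(40261 + 27619) = (253 + 22307)*67880 = 22560*67880 = 1531372800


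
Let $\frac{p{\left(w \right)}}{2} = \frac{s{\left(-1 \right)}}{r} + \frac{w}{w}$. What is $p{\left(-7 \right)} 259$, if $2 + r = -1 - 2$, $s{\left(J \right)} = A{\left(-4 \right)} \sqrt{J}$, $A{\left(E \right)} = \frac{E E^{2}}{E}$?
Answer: $518 - \frac{8288 i}{5} \approx 518.0 - 1657.6 i$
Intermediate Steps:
$A{\left(E \right)} = E^{2}$ ($A{\left(E \right)} = \frac{E^{3}}{E} = E^{2}$)
$s{\left(J \right)} = 16 \sqrt{J}$ ($s{\left(J \right)} = \left(-4\right)^{2} \sqrt{J} = 16 \sqrt{J}$)
$r = -5$ ($r = -2 - 3 = -5$)
$p{\left(w \right)} = 2 - \frac{32 i}{5}$ ($p{\left(w \right)} = 2 \left(\frac{16 \sqrt{-1}}{-5} + \frac{w}{w}\right) = 2 \left(16 i \left(- \frac{1}{5}\right) + 1\right) = 2 \left(- \frac{16 i}{5} + 1\right) = 2 \left(1 - \frac{16 i}{5}\right) = 2 - \frac{32 i}{5}$)
$p{\left(-7 \right)} 259 = \left(2 - \frac{32 i}{5}\right) 259 = 518 - \frac{8288 i}{5}$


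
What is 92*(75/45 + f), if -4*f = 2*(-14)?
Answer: 2392/3 ≈ 797.33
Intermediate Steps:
f = 7 (f = -(-14)/2 = -¼*(-28) = 7)
92*(75/45 + f) = 92*(75/45 + 7) = 92*(75*(1/45) + 7) = 92*(5/3 + 7) = 92*(26/3) = 2392/3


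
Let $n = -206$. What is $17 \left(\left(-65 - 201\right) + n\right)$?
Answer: $-8024$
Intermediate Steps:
$17 \left(\left(-65 - 201\right) + n\right) = 17 \left(\left(-65 - 201\right) - 206\right) = 17 \left(-266 - 206\right) = 17 \left(-472\right) = -8024$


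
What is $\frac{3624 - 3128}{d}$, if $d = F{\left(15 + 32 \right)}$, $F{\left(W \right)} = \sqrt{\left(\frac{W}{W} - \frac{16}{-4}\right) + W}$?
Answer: $\frac{248 \sqrt{13}}{13} \approx 68.783$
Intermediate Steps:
$F{\left(W \right)} = \sqrt{5 + W}$ ($F{\left(W \right)} = \sqrt{\left(1 - -4\right) + W} = \sqrt{\left(1 + 4\right) + W} = \sqrt{5 + W}$)
$d = 2 \sqrt{13}$ ($d = \sqrt{5 + \left(15 + 32\right)} = \sqrt{5 + 47} = \sqrt{52} = 2 \sqrt{13} \approx 7.2111$)
$\frac{3624 - 3128}{d} = \frac{3624 - 3128}{2 \sqrt{13}} = \left(3624 - 3128\right) \frac{\sqrt{13}}{26} = 496 \frac{\sqrt{13}}{26} = \frac{248 \sqrt{13}}{13}$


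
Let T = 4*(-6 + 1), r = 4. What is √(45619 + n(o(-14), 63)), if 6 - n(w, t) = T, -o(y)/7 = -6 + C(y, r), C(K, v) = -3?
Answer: √45645 ≈ 213.65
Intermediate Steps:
o(y) = 63 (o(y) = -7*(-6 - 3) = -7*(-9) = 63)
T = -20 (T = 4*(-5) = -20)
n(w, t) = 26 (n(w, t) = 6 - 1*(-20) = 6 + 20 = 26)
√(45619 + n(o(-14), 63)) = √(45619 + 26) = √45645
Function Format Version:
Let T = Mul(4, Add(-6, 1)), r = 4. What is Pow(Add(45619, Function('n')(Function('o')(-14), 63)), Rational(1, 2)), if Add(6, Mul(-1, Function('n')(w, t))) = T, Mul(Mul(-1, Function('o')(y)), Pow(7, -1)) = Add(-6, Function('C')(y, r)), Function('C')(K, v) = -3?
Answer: Pow(45645, Rational(1, 2)) ≈ 213.65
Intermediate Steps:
Function('o')(y) = 63 (Function('o')(y) = Mul(-7, Add(-6, -3)) = Mul(-7, -9) = 63)
T = -20 (T = Mul(4, -5) = -20)
Function('n')(w, t) = 26 (Function('n')(w, t) = Add(6, Mul(-1, -20)) = Add(6, 20) = 26)
Pow(Add(45619, Function('n')(Function('o')(-14), 63)), Rational(1, 2)) = Pow(Add(45619, 26), Rational(1, 2)) = Pow(45645, Rational(1, 2))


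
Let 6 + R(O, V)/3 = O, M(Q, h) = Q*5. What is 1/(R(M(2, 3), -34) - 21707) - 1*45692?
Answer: -991287941/21695 ≈ -45692.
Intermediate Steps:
M(Q, h) = 5*Q
R(O, V) = -18 + 3*O
1/(R(M(2, 3), -34) - 21707) - 1*45692 = 1/((-18 + 3*(5*2)) - 21707) - 1*45692 = 1/((-18 + 3*10) - 21707) - 45692 = 1/((-18 + 30) - 21707) - 45692 = 1/(12 - 21707) - 45692 = 1/(-21695) - 45692 = -1/21695 - 45692 = -991287941/21695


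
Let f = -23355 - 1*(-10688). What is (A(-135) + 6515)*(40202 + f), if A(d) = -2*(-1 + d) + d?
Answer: 183162820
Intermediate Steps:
f = -12667 (f = -23355 + 10688 = -12667)
A(d) = 2 - d (A(d) = (2 - 2*d) + d = 2 - d)
(A(-135) + 6515)*(40202 + f) = ((2 - 1*(-135)) + 6515)*(40202 - 12667) = ((2 + 135) + 6515)*27535 = (137 + 6515)*27535 = 6652*27535 = 183162820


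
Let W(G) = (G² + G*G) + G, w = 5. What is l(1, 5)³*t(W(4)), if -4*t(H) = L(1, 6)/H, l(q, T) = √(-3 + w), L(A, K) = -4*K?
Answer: √2/3 ≈ 0.47140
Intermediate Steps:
W(G) = G + 2*G² (W(G) = (G² + G²) + G = 2*G² + G = G + 2*G²)
l(q, T) = √2 (l(q, T) = √(-3 + 5) = √2)
t(H) = 6/H (t(H) = -(-4*6)/(4*H) = -(-6)/H = 6/H)
l(1, 5)³*t(W(4)) = (√2)³*(6/((4*(1 + 2*4)))) = (2*√2)*(6/((4*(1 + 8)))) = (2*√2)*(6/((4*9))) = (2*√2)*(6/36) = (2*√2)*(6*(1/36)) = (2*√2)*(⅙) = √2/3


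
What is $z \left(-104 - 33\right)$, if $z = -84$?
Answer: $11508$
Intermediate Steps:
$z \left(-104 - 33\right) = - 84 \left(-104 - 33\right) = \left(-84\right) \left(-137\right) = 11508$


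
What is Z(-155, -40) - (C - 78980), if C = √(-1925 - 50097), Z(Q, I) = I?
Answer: 78940 - 37*I*√38 ≈ 78940.0 - 228.08*I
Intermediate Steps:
C = 37*I*√38 (C = √(-52022) = 37*I*√38 ≈ 228.08*I)
Z(-155, -40) - (C - 78980) = -40 - (37*I*√38 - 78980) = -40 - (-78980 + 37*I*√38) = -40 + (78980 - 37*I*√38) = 78940 - 37*I*√38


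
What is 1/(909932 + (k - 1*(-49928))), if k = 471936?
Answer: 1/1431796 ≈ 6.9842e-7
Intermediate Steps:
1/(909932 + (k - 1*(-49928))) = 1/(909932 + (471936 - 1*(-49928))) = 1/(909932 + (471936 + 49928)) = 1/(909932 + 521864) = 1/1431796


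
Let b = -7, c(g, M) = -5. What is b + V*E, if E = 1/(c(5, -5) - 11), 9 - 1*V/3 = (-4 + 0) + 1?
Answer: -37/4 ≈ -9.2500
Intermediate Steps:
V = 36 (V = 27 - 3*((-4 + 0) + 1) = 27 - 3*(-4 + 1) = 27 - 3*(-3) = 27 + 9 = 36)
E = -1/16 (E = 1/(-5 - 11) = 1/(-16) = -1/16 ≈ -0.062500)
b + V*E = -7 + 36*(-1/16) = -7 - 9/4 = -37/4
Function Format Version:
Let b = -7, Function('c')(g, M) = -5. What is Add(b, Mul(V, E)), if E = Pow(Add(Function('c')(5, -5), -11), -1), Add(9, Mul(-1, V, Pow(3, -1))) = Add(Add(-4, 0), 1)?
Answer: Rational(-37, 4) ≈ -9.2500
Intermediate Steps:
V = 36 (V = Add(27, Mul(-3, Add(Add(-4, 0), 1))) = Add(27, Mul(-3, Add(-4, 1))) = Add(27, Mul(-3, -3)) = Add(27, 9) = 36)
E = Rational(-1, 16) (E = Pow(Add(-5, -11), -1) = Pow(-16, -1) = Rational(-1, 16) ≈ -0.062500)
Add(b, Mul(V, E)) = Add(-7, Mul(36, Rational(-1, 16))) = Add(-7, Rational(-9, 4)) = Rational(-37, 4)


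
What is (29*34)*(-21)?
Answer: -20706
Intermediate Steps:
(29*34)*(-21) = 986*(-21) = -20706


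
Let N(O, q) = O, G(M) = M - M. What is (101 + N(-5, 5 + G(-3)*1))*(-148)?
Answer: -14208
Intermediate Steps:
G(M) = 0
(101 + N(-5, 5 + G(-3)*1))*(-148) = (101 - 5)*(-148) = 96*(-148) = -14208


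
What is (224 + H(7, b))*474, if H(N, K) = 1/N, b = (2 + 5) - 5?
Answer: 743706/7 ≈ 1.0624e+5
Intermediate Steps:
b = 2 (b = 7 - 5 = 2)
(224 + H(7, b))*474 = (224 + 1/7)*474 = (224 + ⅐)*474 = (1569/7)*474 = 743706/7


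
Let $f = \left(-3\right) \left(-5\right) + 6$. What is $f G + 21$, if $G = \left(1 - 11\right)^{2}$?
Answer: $2121$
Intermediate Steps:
$f = 21$ ($f = 15 + 6 = 21$)
$G = 100$ ($G = \left(-10\right)^{2} = 100$)
$f G + 21 = 21 \cdot 100 + 21 = 2100 + 21 = 2121$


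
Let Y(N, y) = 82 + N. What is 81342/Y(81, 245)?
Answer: 81342/163 ≈ 499.03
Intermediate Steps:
81342/Y(81, 245) = 81342/(82 + 81) = 81342/163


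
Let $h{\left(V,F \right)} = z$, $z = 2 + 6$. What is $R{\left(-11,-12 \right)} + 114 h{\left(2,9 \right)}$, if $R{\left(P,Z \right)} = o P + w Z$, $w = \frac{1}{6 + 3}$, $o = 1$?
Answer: $\frac{2699}{3} \approx 899.67$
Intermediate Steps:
$w = \frac{1}{9} \approx 0.11111$
$R{\left(P,Z \right)} = P + \frac{Z}{9}$ ($R{\left(P,Z \right)} = 1 P + \frac{Z}{9} = P + \frac{Z}{9}$)
$z = 8$
$h{\left(V,F \right)} = 8$
$R{\left(-11,-12 \right)} + 114 h{\left(2,9 \right)} = \left(-11 + \frac{1}{9} \left(-12\right)\right) + 114 \cdot 8 = \left(-11 - \frac{4}{3}\right) + 912 = - \frac{37}{3} + 912 = \frac{2699}{3}$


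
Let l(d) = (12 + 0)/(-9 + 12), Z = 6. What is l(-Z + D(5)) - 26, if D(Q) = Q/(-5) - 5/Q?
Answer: -22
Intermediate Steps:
D(Q) = -5/Q - Q/5 (D(Q) = Q*(-⅕) - 5/Q = -Q/5 - 5/Q = -5/Q - Q/5)
l(d) = 4 (l(d) = 12/3 = 12*(⅓) = 4)
l(-Z + D(5)) - 26 = 4 - 26 = -22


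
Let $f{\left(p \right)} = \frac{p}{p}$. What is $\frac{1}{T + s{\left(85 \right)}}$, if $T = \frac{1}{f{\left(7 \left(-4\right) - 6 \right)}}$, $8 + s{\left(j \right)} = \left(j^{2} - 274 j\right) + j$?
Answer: $- \frac{1}{15987} \approx -6.2551 \cdot 10^{-5}$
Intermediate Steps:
$s{\left(j \right)} = -8 + j^{2} - 273 j$ ($s{\left(j \right)} = -8 + \left(\left(j^{2} - 274 j\right) + j\right) = -8 + \left(j^{2} - 273 j\right) = -8 + j^{2} - 273 j$)
$f{\left(p \right)} = 1$
$T = 1$ ($T = 1^{-1} = 1$)
$\frac{1}{T + s{\left(85 \right)}} = \frac{1}{1 - \left(23213 - 7225\right)} = \frac{1}{1 - 15988} = \frac{1}{-15987} = - \frac{1}{15987}$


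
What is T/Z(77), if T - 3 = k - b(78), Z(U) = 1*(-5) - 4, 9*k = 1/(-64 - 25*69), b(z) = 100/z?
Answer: -359576/1883817 ≈ -0.19088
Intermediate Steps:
k = -1/16101 (k = 1/(9*(-64 - 25*69)) = 1/(9*(-64 - 1725)) = (1/9)/(-1789) = (1/9)*(-1/1789) = -1/16101 ≈ -6.2108e-5)
Z(U) = -9 (Z(U) = -5 - 4 = -9)
T = 359576/209313 (T = 3 + (-1/16101 - 100/78) = 3 + (-1/16101 - 1*50/39) = 3 + (-1/16101 - 50/39) = 3 - 268363/209313 = 359576/209313 ≈ 1.7179)
T/Z(77) = (359576/209313)/(-9) = (359576/209313)*(-1/9) = -359576/1883817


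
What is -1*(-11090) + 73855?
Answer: 84945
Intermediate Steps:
-1*(-11090) + 73855 = 11090 + 73855 = 84945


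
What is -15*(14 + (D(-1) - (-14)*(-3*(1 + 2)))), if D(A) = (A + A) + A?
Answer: 1725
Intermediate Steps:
D(A) = 3*A (D(A) = 2*A + A = 3*A)
-15*(14 + (D(-1) - (-14)*(-3*(1 + 2)))) = -15*(14 + (3*(-1) - (-14)*(-3*(1 + 2)))) = -15*(14 + (-3 - (-14)*(-3*3))) = -15*(14 + (-3 - (-14)*(-9))) = -15*(14 + (-3 - 1*126)) = -15*(14 + (-3 - 126)) = -15*(14 - 129) = -15*(-115) = 1725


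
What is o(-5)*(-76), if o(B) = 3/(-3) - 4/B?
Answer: 76/5 ≈ 15.200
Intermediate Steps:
o(B) = -1 - 4/B (o(B) = 3*(-⅓) - 4/B = -1 - 4/B)
o(-5)*(-76) = ((-4 - 1*(-5))/(-5))*(-76) = -(-4 + 5)/5*(-76) = -⅕*1*(-76) = -⅕*(-76) = 76/5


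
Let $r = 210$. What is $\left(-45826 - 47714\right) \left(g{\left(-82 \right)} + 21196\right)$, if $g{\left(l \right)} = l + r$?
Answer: $-1994646960$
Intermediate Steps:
$g{\left(l \right)} = 210 + l$ ($g{\left(l \right)} = l + 210 = 210 + l$)
$\left(-45826 - 47714\right) \left(g{\left(-82 \right)} + 21196\right) = \left(-45826 - 47714\right) \left(\left(210 - 82\right) + 21196\right) = - 93540 \left(128 + 21196\right) = \left(-93540\right) 21324 = -1994646960$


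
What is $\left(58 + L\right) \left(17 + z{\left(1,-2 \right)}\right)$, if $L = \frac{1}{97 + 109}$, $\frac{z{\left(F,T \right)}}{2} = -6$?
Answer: $\frac{59745}{206} \approx 290.02$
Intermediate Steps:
$z{\left(F,T \right)} = -12$ ($z{\left(F,T \right)} = 2 \left(-6\right) = -12$)
$L = \frac{1}{206} \approx 0.0048544$
$\left(58 + L\right) \left(17 + z{\left(1,-2 \right)}\right) = \left(58 + \frac{1}{206}\right) \left(17 - 12\right) = \frac{11949}{206} \cdot 5 = \frac{59745}{206}$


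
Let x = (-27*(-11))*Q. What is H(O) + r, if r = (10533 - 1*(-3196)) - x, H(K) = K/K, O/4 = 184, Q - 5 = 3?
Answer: 11354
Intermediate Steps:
Q = 8 (Q = 5 + 3 = 8)
O = 736 (O = 4*184 = 736)
H(K) = 1
x = 2376 (x = -27*(-11)*8 = 297*8 = 2376)
r = 11353 (r = (10533 - 1*(-3196)) - 1*2376 = (10533 + 3196) - 2376 = 13729 - 2376 = 11353)
H(O) + r = 1 + 11353 = 11354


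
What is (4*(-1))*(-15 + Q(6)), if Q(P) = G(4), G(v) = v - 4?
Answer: 60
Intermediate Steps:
G(v) = -4 + v
Q(P) = 0 (Q(P) = -4 + 4 = 0)
(4*(-1))*(-15 + Q(6)) = (4*(-1))*(-15 + 0) = -4*(-15) = 60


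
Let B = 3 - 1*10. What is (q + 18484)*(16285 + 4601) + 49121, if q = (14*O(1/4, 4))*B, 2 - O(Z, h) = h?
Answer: 390199601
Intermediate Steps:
O(Z, h) = 2 - h
B = -7 (B = 3 - 10 = -7)
q = 196 (q = (14*(2 - 1*4))*(-7) = (14*(2 - 4))*(-7) = (14*(-2))*(-7) = -28*(-7) = 196)
(q + 18484)*(16285 + 4601) + 49121 = (196 + 18484)*(16285 + 4601) + 49121 = 18680*20886 + 49121 = 390150480 + 49121 = 390199601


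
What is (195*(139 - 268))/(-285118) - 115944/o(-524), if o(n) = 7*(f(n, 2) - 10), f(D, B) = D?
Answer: 5525291797/177628514 ≈ 31.106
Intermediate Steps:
o(n) = -70 + 7*n (o(n) = 7*(n - 10) = 7*(-10 + n) = -70 + 7*n)
(195*(139 - 268))/(-285118) - 115944/o(-524) = (195*(139 - 268))/(-285118) - 115944/(-70 + 7*(-524)) = (195*(-129))*(-1/285118) - 115944/(-70 - 3668) = -25155*(-1/285118) - 115944/(-3738) = 25155/285118 - 115944*(-1/3738) = 25155/285118 + 19324/623 = 5525291797/177628514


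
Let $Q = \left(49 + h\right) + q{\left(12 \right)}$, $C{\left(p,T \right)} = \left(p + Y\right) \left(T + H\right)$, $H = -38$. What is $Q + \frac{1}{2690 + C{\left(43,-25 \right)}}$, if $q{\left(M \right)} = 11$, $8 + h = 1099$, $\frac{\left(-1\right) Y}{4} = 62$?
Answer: $\frac{17961356}{15605} \approx 1151.0$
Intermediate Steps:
$Y = -248$ ($Y = \left(-4\right) 62 = -248$)
$h = 1091$ ($h = -8 + 1099 = 1091$)
$C{\left(p,T \right)} = \left(-248 + p\right) \left(-38 + T\right)$ ($C{\left(p,T \right)} = \left(p - 248\right) \left(T - 38\right) = \left(-248 + p\right) \left(-38 + T\right)$)
$Q = 1151$ ($Q = \left(49 + 1091\right) + 11 = 1140 + 11 = 1151$)
$Q + \frac{1}{2690 + C{\left(43,-25 \right)}} = 1151 + \frac{1}{2690 - -12915} = 1151 + \frac{1}{2690 + \left(9424 + 6200 - 1634 - 1075\right)} = 1151 + \frac{1}{2690 + 12915} = 1151 + \frac{1}{15605} = \frac{17961356}{15605}$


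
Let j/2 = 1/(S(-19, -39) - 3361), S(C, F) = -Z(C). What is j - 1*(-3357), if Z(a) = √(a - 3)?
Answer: 37921816729/11296343 + 2*I*√22/11296343 ≈ 3357.0 + 8.3043e-7*I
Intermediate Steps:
Z(a) = √(-3 + a)
S(C, F) = -√(-3 + C)
j = 2/(-3361 - I*√22) (j = 2/(-√(-3 - 19) - 3361) = 2/(-√(-22) - 3361) = 2/(-I*√22 - 3361) = 2/(-3361 - I*√22) ≈ -0.00059506 + 8.3043e-7*I)
j - 1*(-3357) = (-6722/11296343 + 2*I*√22/11296343) - 1*(-3357) = (-6722/11296343 + 2*I*√22/11296343) + 3357 = 37921816729/11296343 + 2*I*√22/11296343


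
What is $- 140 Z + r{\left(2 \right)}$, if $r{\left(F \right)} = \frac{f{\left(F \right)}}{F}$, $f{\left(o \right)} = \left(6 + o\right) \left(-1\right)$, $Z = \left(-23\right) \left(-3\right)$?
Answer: $-9664$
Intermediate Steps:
$Z = 69$
$f{\left(o \right)} = -6 - o$
$r{\left(F \right)} = \frac{-6 - F}{F}$
$- 140 Z + r{\left(2 \right)} = \left(-140\right) 69 + \frac{-6 - 2}{2} = -9660 + \frac{-6 - 2}{2} = -9660 + \frac{1}{2} \left(-8\right) = -9660 - 4 = -9664$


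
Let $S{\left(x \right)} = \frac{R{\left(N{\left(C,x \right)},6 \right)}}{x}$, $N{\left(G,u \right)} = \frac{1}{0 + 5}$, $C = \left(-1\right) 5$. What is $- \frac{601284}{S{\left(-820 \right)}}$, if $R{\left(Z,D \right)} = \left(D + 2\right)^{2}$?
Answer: $\frac{30815805}{4} \approx 7.704 \cdot 10^{6}$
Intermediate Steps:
$C = -5$
$N{\left(G,u \right)} = \frac{1}{5}$
$R{\left(Z,D \right)} = \left(2 + D\right)^{2}$
$S{\left(x \right)} = \frac{64}{x}$ ($S{\left(x \right)} = \frac{\left(2 + 6\right)^{2}}{x} = \frac{8^{2}}{x} = \frac{64}{x}$)
$- \frac{601284}{S{\left(-820 \right)}} = - \frac{601284}{64 \frac{1}{-820}} = - \frac{601284}{64 \left(- \frac{1}{820}\right)} = - \frac{601284}{- \frac{16}{205}} = \left(-601284\right) \left(- \frac{205}{16}\right) = \frac{30815805}{4}$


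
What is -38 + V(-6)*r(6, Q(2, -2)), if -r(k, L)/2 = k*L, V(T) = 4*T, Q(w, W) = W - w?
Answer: -1190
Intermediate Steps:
r(k, L) = -2*L*k (r(k, L) = -2*k*L = -2*L*k)
-38 + V(-6)*r(6, Q(2, -2)) = -38 + (4*(-6))*(-2*(-2 - 1*2)*6) = -38 - (-48)*(-2 - 2)*6 = -38 - (-48)*(-4)*6 = -38 - 24*48 = -38 - 1152 = -1190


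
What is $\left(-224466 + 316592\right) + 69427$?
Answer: $161553$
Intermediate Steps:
$\left(-224466 + 316592\right) + 69427 = 92126 + 69427 = 161553$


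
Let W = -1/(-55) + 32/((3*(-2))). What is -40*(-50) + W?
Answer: 329123/165 ≈ 1994.7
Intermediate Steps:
W = -877/165 (W = -1*(-1/55) + 32/(-6) = 1/55 + 32*(-⅙) = 1/55 - 16/3 = -877/165 ≈ -5.3152)
-40*(-50) + W = -40*(-50) - 877/165 = 2000 - 877/165 = 329123/165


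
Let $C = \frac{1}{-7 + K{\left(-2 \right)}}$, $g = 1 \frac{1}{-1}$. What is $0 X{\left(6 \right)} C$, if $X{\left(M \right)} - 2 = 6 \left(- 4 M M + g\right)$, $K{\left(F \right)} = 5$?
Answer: $0$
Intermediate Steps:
$g = -1$ ($g = 1 \left(-1\right) = -1$)
$C = - \frac{1}{2}$ ($C = \frac{1}{-7 + 5} = \frac{1}{-2} = - \frac{1}{2} \approx -0.5$)
$X{\left(M \right)} = -4 - 24 M^{2}$ ($X{\left(M \right)} = 2 + 6 \left(- 4 M M - 1\right) = 2 + 6 \left(- 4 M^{2} - 1\right) = 2 + 6 \left(-1 - 4 M^{2}\right) = 2 - \left(6 + 24 M^{2}\right) = -4 - 24 M^{2}$)
$0 X{\left(6 \right)} C = 0 \left(-4 - 24 \cdot 6^{2}\right) \left(- \frac{1}{2}\right) = 0 \left(-4 - 864\right) \left(- \frac{1}{2}\right) = 0 \left(-868\right) \left(- \frac{1}{2}\right) = 0 \left(- \frac{1}{2}\right) = 0$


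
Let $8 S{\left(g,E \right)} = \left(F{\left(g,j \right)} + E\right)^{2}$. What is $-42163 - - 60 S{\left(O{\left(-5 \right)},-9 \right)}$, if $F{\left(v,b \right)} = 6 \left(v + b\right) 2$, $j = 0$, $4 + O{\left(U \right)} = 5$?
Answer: $- \frac{84191}{2} \approx -42096.0$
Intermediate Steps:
$O{\left(U \right)} = 1$ ($O{\left(U \right)} = -4 + 5 = 1$)
$F{\left(v,b \right)} = 12 b + 12 v$ ($F{\left(v,b \right)} = 6 \left(b + v\right) 2 = \left(6 b + 6 v\right) 2 = 12 b + 12 v$)
$S{\left(g,E \right)} = \frac{\left(E + 12 g\right)^{2}}{8}$ ($S{\left(g,E \right)} = \frac{\left(\left(12 \cdot 0 + 12 g\right) + E\right)^{2}}{8} = \frac{\left(\left(0 + 12 g\right) + E\right)^{2}}{8} = \frac{\left(12 g + E\right)^{2}}{8} = \frac{\left(E + 12 g\right)^{2}}{8}$)
$-42163 - - 60 S{\left(O{\left(-5 \right)},-9 \right)} = -42163 - - 60 \frac{\left(-9 + 12 \cdot 1\right)^{2}}{8} = -42163 - - 60 \frac{\left(-9 + 12\right)^{2}}{8} = -42163 - - 60 \frac{3^{2}}{8} = -42163 - - 60 \cdot \frac{1}{8} \cdot 9 = -42163 - \left(-60\right) \frac{9}{8} = -42163 - - \frac{135}{2} = -42163 + \frac{135}{2} = - \frac{84191}{2}$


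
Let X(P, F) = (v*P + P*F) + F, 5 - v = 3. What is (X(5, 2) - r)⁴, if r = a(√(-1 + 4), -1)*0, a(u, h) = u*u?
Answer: 234256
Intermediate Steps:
v = 2 (v = 5 - 1*3 = 5 - 3 = 2)
a(u, h) = u²
X(P, F) = F + 2*P + F*P (X(P, F) = (2*P + P*F) + F = (2*P + F*P) + F = F + 2*P + F*P)
r = 0 (r = (√(-1 + 4))²*0 = (√3)²*0 = 3*0 = 0)
(X(5, 2) - r)⁴ = ((2 + 2*5 + 2*5) - 1*0)⁴ = ((2 + 10 + 10) + 0)⁴ = (22 + 0)⁴ = 22⁴ = 234256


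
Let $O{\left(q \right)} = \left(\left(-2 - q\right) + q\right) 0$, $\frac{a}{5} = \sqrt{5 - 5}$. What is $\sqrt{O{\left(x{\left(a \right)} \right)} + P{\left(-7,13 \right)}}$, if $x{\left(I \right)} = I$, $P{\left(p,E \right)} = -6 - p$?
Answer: $1$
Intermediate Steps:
$a = 0$ ($a = 5 \sqrt{5 - 5} = 5 \sqrt{0} = 5 \cdot 0 = 0$)
$O{\left(q \right)} = 0$ ($O{\left(q \right)} = \left(-2\right) 0 = 0$)
$\sqrt{O{\left(x{\left(a \right)} \right)} + P{\left(-7,13 \right)}} = \sqrt{0 - -1} = \sqrt{0 + \left(-6 + 7\right)} = \sqrt{0 + 1} = \sqrt{1} = 1$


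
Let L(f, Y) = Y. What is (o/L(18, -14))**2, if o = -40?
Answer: 400/49 ≈ 8.1633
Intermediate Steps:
(o/L(18, -14))**2 = (-40/(-14))**2 = (-40*(-1/14))**2 = (20/7)**2 = 400/49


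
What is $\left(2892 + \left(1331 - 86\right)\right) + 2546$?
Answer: $6683$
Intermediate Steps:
$\left(2892 + \left(1331 - 86\right)\right) + 2546 = \left(2892 + 1245\right) + 2546 = 4137 + 2546 = 6683$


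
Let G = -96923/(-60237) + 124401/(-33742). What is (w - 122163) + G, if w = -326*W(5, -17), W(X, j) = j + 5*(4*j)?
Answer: -11754203100145/2032516854 ≈ -5783.1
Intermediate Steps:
W(X, j) = 21*j (W(X, j) = j + 20*j = 21*j)
G = -4223167171/2032516854 (G = -96923*(-1/60237) + 124401*(-1/33742) = 96923/60237 - 124401/33742 = -4223167171/2032516854 ≈ -2.0778)
w = 116382 (w = -6846*(-17) = -326*(-357) = 116382)
(w - 122163) + G = (116382 - 122163) - 4223167171/2032516854 = -5781 - 4223167171/2032516854 = -11754203100145/2032516854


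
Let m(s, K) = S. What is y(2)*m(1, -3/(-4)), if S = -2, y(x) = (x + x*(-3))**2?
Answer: -32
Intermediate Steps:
y(x) = 4*x**2 (y(x) = (x - 3*x)**2 = (-2*x)**2 = 4*x**2)
m(s, K) = -2
y(2)*m(1, -3/(-4)) = (4*2**2)*(-2) = (4*4)*(-2) = 16*(-2) = -32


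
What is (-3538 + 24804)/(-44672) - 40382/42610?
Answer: -677522241/475868480 ≈ -1.4238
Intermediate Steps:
(-3538 + 24804)/(-44672) - 40382/42610 = 21266*(-1/44672) - 40382*1/42610 = -10633/22336 - 20191/21305 = -677522241/475868480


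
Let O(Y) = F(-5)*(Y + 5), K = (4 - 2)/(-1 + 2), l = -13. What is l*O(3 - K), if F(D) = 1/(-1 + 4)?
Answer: -26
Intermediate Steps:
K = 2 (K = 2/1 = 2*1 = 2)
F(D) = ⅓ (F(D) = 1/3 = ⅓)
O(Y) = 5/3 + Y/3 (O(Y) = (Y + 5)/3 = (5 + Y)/3 = 5/3 + Y/3)
l*O(3 - K) = -13*(5/3 + (3 - 1*2)/3) = -13*(5/3 + (3 - 2)/3) = -13*(5/3 + (⅓)*1) = -13*(5/3 + ⅓) = -13*2 = -26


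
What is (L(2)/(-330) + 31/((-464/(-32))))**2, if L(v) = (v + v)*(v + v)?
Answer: 99960004/22896225 ≈ 4.3658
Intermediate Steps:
L(v) = 4*v**2 (L(v) = (2*v)*(2*v) = 4*v**2)
(L(2)/(-330) + 31/((-464/(-32))))**2 = ((4*2**2)/(-330) + 31/((-464/(-32))))**2 = ((4*4)*(-1/330) + 31/((-464*(-1/32))))**2 = (16*(-1/330) + 31/(29/2))**2 = (-8/165 + 31*(2/29))**2 = (-8/165 + 62/29)**2 = (9998/4785)**2 = 99960004/22896225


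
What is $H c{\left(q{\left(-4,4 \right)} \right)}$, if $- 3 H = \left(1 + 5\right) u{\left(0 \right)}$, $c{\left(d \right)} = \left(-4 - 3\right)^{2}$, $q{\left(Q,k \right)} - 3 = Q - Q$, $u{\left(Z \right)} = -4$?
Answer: $392$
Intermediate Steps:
$q{\left(Q,k \right)} = 3$ ($q{\left(Q,k \right)} = 3 + \left(Q - Q\right) = 3 + 0 = 3$)
$c{\left(d \right)} = 49$ ($c{\left(d \right)} = \left(-7\right)^{2} = 49$)
$H = 8$ ($H = - \frac{\left(1 + 5\right) \left(-4\right)}{3} = - \frac{6 \left(-4\right)}{3} = \left(- \frac{1}{3}\right) \left(-24\right) = 8$)
$H c{\left(q{\left(-4,4 \right)} \right)} = 8 \cdot 49 = 392$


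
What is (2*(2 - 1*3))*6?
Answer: -12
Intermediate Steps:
(2*(2 - 1*3))*6 = (2*(2 - 3))*6 = (2*(-1))*6 = -2*6 = -12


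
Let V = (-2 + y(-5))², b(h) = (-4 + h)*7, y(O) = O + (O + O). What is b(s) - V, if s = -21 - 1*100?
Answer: -1164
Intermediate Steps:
y(O) = 3*O (y(O) = O + 2*O = 3*O)
s = -121 (s = -21 - 100 = -121)
b(h) = -28 + 7*h
V = 289 (V = (-2 + 3*(-5))² = (-2 - 15)² = (-17)² = 289)
b(s) - V = (-28 + 7*(-121)) - 1*289 = (-28 - 847) - 289 = -875 - 289 = -1164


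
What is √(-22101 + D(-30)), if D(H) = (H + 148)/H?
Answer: I*√4973610/15 ≈ 148.68*I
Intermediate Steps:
D(H) = (148 + H)/H
√(-22101 + D(-30)) = √(-22101 + (148 - 30)/(-30)) = √(-22101 - 1/30*118) = √(-22101 - 59/15) = √(-331574/15) = I*√4973610/15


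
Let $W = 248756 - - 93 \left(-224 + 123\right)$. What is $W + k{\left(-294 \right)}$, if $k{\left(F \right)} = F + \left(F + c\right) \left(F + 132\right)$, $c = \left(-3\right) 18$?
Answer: $295445$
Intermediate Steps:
$c = -54$
$W = 239363$ ($W = 248756 - \left(-93\right) \left(-101\right) = 248756 - 9393 = 239363$)
$k{\left(F \right)} = F + \left(-54 + F\right) \left(132 + F\right)$ ($k{\left(F \right)} = F + \left(F - 54\right) \left(F + 132\right) = F + \left(-54 + F\right) \left(132 + F\right)$)
$W + k{\left(-294 \right)} = 239363 + \left(-7128 + \left(-294\right)^{2} + 79 \left(-294\right)\right) = 239363 - -56082 = 239363 + 56082 = 295445$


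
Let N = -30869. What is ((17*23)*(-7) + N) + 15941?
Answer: -17665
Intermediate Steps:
((17*23)*(-7) + N) + 15941 = ((17*23)*(-7) - 30869) + 15941 = (391*(-7) - 30869) + 15941 = (-2737 - 30869) + 15941 = -33606 + 15941 = -17665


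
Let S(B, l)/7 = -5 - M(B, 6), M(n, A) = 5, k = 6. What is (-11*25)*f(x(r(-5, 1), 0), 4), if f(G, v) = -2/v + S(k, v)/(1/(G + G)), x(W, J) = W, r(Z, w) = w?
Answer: 77275/2 ≈ 38638.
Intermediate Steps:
S(B, l) = -70 (S(B, l) = 7*(-5 - 1*5) = 7*(-5 - 5) = 7*(-10) = -70)
f(G, v) = -140*G - 2/v (f(G, v) = -2/v - 140*G = -140*G - 2/v)
(-11*25)*f(x(r(-5, 1), 0), 4) = (-11*25)*(-140*1 - 2/4) = -275*(-140 - 2*1/4) = -275*(-140 - 1/2) = -275*(-281/2) = 77275/2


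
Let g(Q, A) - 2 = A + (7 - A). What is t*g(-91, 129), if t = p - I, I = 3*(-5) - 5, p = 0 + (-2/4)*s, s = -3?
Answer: 387/2 ≈ 193.50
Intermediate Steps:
g(Q, A) = 9 (g(Q, A) = 2 + (A + (7 - A)) = 2 + 7 = 9)
p = 3/2 (p = 0 - 2/4*(-3) = 0 - 2*¼*(-3) = 0 - ½*(-3) = 0 + 3/2 = 3/2 ≈ 1.5000)
I = -20 (I = -15 - 5 = -20)
t = 43/2 (t = 3/2 - 1*(-20) = 3/2 + 20 = 43/2 ≈ 21.500)
t*g(-91, 129) = (43/2)*9 = 387/2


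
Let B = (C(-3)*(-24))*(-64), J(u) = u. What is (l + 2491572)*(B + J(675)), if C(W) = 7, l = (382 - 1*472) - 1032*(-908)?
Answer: 39177903726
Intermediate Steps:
l = 936966 (l = (382 - 472) + 937056 = -90 + 937056 = 936966)
B = 10752 (B = (7*(-24))*(-64) = -168*(-64) = 10752)
(l + 2491572)*(B + J(675)) = (936966 + 2491572)*(10752 + 675) = 3428538*11427 = 39177903726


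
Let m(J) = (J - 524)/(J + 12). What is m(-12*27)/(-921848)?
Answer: -53/17976036 ≈ -2.9484e-6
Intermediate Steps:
m(J) = (-524 + J)/(12 + J)
m(-12*27)/(-921848) = ((-524 - 12*27)/(12 - 12*27))/(-921848) = ((-524 - 324)/(12 - 324))*(-1/921848) = (-848/(-312))*(-1/921848) = -1/312*(-848)*(-1/921848) = (106/39)*(-1/921848) = -53/17976036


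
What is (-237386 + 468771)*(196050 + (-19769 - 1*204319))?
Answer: -6487572630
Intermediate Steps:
(-237386 + 468771)*(196050 + (-19769 - 1*204319)) = 231385*(196050 + (-19769 - 204319)) = 231385*(196050 - 224088) = 231385*(-28038) = -6487572630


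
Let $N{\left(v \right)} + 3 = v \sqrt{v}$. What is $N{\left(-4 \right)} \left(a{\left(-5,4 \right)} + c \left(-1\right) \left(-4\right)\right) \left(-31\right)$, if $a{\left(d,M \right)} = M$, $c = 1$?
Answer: $744 + 1984 i \approx 744.0 + 1984.0 i$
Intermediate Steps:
$N{\left(v \right)} = -3 + v^{\frac{3}{2}}$ ($N{\left(v \right)} = -3 + v \sqrt{v} = -3 + v^{\frac{3}{2}}$)
$N{\left(-4 \right)} \left(a{\left(-5,4 \right)} + c \left(-1\right) \left(-4\right)\right) \left(-31\right) = \left(-3 + \left(-4\right)^{\frac{3}{2}}\right) \left(4 + 1 \left(-1\right) \left(-4\right)\right) \left(-31\right) = \left(-3 - 8 i\right) \left(4 - -4\right) \left(-31\right) = \left(-3 - 8 i\right) \left(4 + 4\right) \left(-31\right) = \left(-3 - 8 i\right) 8 \left(-31\right) = \left(-24 - 64 i\right) \left(-31\right) = 744 + 1984 i$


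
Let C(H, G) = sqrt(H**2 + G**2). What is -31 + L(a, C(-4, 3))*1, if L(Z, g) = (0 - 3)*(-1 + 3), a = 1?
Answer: -37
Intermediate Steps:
C(H, G) = sqrt(G**2 + H**2)
L(Z, g) = -6 (L(Z, g) = -3*2 = -6)
-31 + L(a, C(-4, 3))*1 = -31 - 6*1 = -31 - 6 = -37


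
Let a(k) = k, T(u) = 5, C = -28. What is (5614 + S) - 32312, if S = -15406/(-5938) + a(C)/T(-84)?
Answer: -396376427/14845 ≈ -26701.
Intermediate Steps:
S = -44617/14845 (S = -15406/(-5938) - 28/5 = -15406*(-1/5938) - 28*⅕ = 7703/2969 - 28/5 = -44617/14845 ≈ -3.0055)
(5614 + S) - 32312 = (5614 - 44617/14845) - 32312 = 83295213/14845 - 32312 = -396376427/14845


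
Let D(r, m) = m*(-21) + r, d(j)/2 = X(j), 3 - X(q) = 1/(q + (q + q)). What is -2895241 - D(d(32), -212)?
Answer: -139185551/48 ≈ -2.8997e+6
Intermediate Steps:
X(q) = 3 - 1/(3*q) (X(q) = 3 - 1/(q + (q + q)) = 3 - 1/(q + 2*q) = 3 - 1/(3*q))
d(j) = 6 - 2/(3*j) (d(j) = 2*(3 - 1/(3*j)) = 6 - 2/(3*j))
D(r, m) = r - 21*m (D(r, m) = -21*m + r = r - 21*m)
-2895241 - D(d(32), -212) = -2895241 - ((6 - ⅔/32) - 21*(-212)) = -2895241 - ((6 - ⅔*1/32) + 4452) = -2895241 - ((6 - 1/48) + 4452) = -2895241 - (287/48 + 4452) = -2895241 - 1*213983/48 = -2895241 - 213983/48 = -139185551/48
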